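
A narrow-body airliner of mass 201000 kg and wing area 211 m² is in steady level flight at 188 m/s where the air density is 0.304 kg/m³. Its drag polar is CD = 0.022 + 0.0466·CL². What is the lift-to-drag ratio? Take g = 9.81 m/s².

Weight W = mg = 201000 × 9.81 = 1.9718×10^6 N; in level flight L = W.
Dynamic pressure q = 0.5 × 0.304 × 188² = 5372 Pa.
CL = W/(q·S) = 1.9718×10^6 / (5372 × 211) = 1.739.
CD = 0.022 + 0.0466 × 1.739² = 0.163.
L/D = CL/CD = 1.739 / 0.163 = 10.7

L/D = 10.7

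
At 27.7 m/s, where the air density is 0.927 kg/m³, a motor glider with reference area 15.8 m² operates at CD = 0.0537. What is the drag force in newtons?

D = ½ρv²S·CD = ½ × 0.927 × 27.7² × 15.8 × 0.0537 = 302 N

D = 302 N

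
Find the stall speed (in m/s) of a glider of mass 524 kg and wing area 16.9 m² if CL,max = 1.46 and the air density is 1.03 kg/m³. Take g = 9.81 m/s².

V_stall = 20.1 m/s

At stall, lift equals weight: L = W = m·g = 524 × 9.81 = 5140 N.
V_stall = √(2W/(ρ·S·CL,max)) = √(2 × 5140 / (1.03 × 16.9 × 1.46))
V_stall = √404.5 = 20.1 m/s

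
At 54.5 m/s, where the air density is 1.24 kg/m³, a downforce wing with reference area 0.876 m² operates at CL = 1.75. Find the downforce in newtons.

L = 2820 N

L = ½ρv²S·CL = ½ × 1.24 × 54.5² × 0.876 × 1.75 = 2820 N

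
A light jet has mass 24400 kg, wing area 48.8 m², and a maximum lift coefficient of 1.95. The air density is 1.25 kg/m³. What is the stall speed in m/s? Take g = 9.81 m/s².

V_stall = 63.4 m/s

Stall occurs when L = W at CL,max. W = mg = 24400 × 9.81 = 2.394×10^5 N.
V_stall = √(2W/(ρ·S·CL,max)) = √(2 × 2.394×10^5 / (1.25 × 48.8 × 1.95))
V_stall = √4025 = 63.4 m/s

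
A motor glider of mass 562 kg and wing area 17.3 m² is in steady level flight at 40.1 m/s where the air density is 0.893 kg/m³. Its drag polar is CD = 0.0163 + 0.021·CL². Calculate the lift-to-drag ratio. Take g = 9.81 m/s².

L/D = 21.7

In steady level flight, lift balances weight: W = mg = 562 × 9.81 = 5513.2 N.
q = ½ρv² = ½ × 0.893 × 40.1² = 718 Pa.
CL = 2W/(ρv²S) = 2×5513.2/(0.893×40.1²×17.3) = 0.4439.
CD = 0.0163 + 0.021 × 0.4439² = 0.02044.
L/D = CL/CD = 0.4439 / 0.02044 = 21.7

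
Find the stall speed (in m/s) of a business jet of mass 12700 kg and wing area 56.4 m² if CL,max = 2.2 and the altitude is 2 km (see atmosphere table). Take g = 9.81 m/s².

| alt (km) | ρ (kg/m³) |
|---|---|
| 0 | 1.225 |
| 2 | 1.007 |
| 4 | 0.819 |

At 2 km, from the table: ρ = 1.007 kg/m³.
Stall occurs when L = W at CL,max. W = mg = 12700 × 9.81 = 1.246×10^5 N.
V_stall = √(2W/(ρ·S·CL,max)) = √(2 × 1.246×10^5 / (1.007 × 56.4 × 2.2))
V_stall = √1994 = 44.7 m/s

V_stall = 44.7 m/s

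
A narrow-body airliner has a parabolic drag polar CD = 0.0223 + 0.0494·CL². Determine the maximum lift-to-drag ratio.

For CD = CD0 + K·CL², (L/D)max occurs at CL* = √(CD0/K) and equals 1/(2√(K·CD0)).
(L/D)max = 1/(2√(0.0494 × 0.0223)) = 1/(2 × 0.03319) = 15.1

(L/D)max = 15.1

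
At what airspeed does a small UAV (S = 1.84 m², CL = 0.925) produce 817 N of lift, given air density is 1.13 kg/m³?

v = 29.1 m/s

L = ½ρv²S·CL ⇒ v = √(2L/(ρ·S·CL))
v = √(2 × 817 / (1.13 × 1.84 × 0.925)) = √849.6 = 29.1 m/s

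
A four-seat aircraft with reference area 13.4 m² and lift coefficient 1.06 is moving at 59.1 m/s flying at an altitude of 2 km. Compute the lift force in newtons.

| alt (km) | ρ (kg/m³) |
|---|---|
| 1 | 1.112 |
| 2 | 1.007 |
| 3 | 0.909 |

At 2 km, from the table: ρ = 1.007 kg/m³.
Dynamic pressure q = ½ρv² = ½ × 1.007 × 59.1² = 1759 Pa.
L = q·S·CL = 1759 × 13.4 × 1.06 = 25000 N ≈ 25 kN

L = 25000 N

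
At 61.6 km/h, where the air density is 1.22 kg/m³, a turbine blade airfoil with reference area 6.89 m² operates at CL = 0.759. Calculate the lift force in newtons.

L = 934 N

Convert speed: v = 61.6 km/h ÷ 3.6 = 17.11 m/s.
L = ½ρv²S·CL = ½ × 1.22 × 17.11² × 6.89 × 0.759 = 934 N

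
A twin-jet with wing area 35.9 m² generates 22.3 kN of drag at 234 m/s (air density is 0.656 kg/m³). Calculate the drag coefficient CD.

CD = 0.0346

From D = ½ρv²S·CD, rearranging gives CD = 2D/(ρv²S).
CD = 2 × 22300 / (0.656 × 234² × 35.9) = 0.0346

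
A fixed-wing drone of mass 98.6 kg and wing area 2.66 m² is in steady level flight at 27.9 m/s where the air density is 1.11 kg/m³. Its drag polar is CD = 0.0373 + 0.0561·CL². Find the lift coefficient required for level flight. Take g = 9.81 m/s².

CL = 0.842

Weight W = mg = 98.6 × 9.81 = 967.27 N; in level flight L = W.
q = ½ρv² = ½ × 1.11 × 27.9² = 432 Pa.
Required CL = L/(qS) = 967.27/(432·2.66) = 0.8417.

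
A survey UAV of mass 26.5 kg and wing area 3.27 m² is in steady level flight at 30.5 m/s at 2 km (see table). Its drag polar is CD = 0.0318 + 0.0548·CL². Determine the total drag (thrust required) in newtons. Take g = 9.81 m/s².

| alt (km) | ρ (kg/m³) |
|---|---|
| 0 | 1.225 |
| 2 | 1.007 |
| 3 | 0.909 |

D = 51.1 N

At 2 km, from the table: ρ = 1.007 kg/m³.
In steady level flight, lift balances weight: W = mg = 26.5 × 9.81 = 259.97 N.
q = ½ρv² = ½ × 1.007 × 30.5² = 468.4 Pa.
CL = 2W/(ρv²S) = 2×259.97/(1.007×30.5²×3.27) = 0.1697.
CD = 0.0318 + 0.0548 × 0.1697² = 0.03338.
D = q·S·CD = 468.4 × 3.27 × 0.03338 = 51.12 N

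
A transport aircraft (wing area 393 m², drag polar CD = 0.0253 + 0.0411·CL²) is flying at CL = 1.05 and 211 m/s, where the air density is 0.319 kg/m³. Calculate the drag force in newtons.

D = 1.97×10^5 N

CD = 0.0253 + 0.0411 × 1.05² = 0.07061
D = ½ρv²S·CD = ½ × 0.319 × 211² × 393 × 0.07061 = 1.97×10^5 N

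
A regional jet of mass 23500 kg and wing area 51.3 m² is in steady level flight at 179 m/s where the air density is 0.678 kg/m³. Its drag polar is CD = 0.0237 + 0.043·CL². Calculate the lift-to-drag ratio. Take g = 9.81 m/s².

L/D = 13.3

Level flight ⇒ L = W = m·g = 23500 × 9.81 = 2.3054×10^5 N.
q = ½ρv² = ½ × 0.678 × 179² = 10860 Pa.
CL = W/(q·S) = 2.3054×10^5 / (10860 × 51.3) = 0.4137.
CD = 0.0237 + 0.043 × 0.4137² = 0.03106.
L/D = CL/CD = 0.4137 / 0.03106 = 13.3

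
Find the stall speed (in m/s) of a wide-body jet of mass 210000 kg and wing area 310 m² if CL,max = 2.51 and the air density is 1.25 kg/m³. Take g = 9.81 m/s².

Stall occurs when L = W at CL,max. W = mg = 210000 × 9.81 = 2.06×10^6 N.
From L = ½ρV²S·CL,max = W: V_stall = √(2W/(ρSCL,max)) = √(2·2.06×10^6/(1.25·310·2.51))
V_stall = √4236 = 65.1 m/s

V_stall = 65.1 m/s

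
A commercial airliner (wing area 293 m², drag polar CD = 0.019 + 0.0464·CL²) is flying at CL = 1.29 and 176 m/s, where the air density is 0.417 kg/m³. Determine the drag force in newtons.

CD = 0.019 + 0.0464 × 1.29² = 0.09621
D = ½ρv²S·CD = ½ × 0.417 × 176² × 293 × 0.09621 = 1.82×10^5 N

D = 1.82×10^5 N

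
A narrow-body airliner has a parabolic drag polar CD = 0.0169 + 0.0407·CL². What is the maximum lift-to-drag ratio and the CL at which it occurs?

For CD = CD0 + K·CL², (L/D)max occurs at CL* = √(CD0/K) and equals 1/(2√(K·CD0)).
(L/D)max = 1/(2√(0.0407 × 0.0169)) = 1/(2 × 0.02623) = 19.1
CL* = √(0.0169/0.0407) = 0.644

(L/D)max = 19.1, at CL = 0.644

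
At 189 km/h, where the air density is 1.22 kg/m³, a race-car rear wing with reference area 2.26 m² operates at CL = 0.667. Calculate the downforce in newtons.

L = 2530 N

Convert speed: v = 189 km/h ÷ 3.6 = 52.5 m/s.
L = ½ρv²S·CL = ½ × 1.22 × 52.5² × 2.26 × 0.667 = 2530 N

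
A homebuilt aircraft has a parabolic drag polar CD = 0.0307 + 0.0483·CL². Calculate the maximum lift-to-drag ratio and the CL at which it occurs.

For CD = CD0 + K·CL², (L/D)max occurs at CL* = √(CD0/K) and equals 1/(2√(K·CD0)).
(L/D)max = 1/(2√(0.0483 × 0.0307)) = 1/(2 × 0.03851) = 13
CL* = √(0.0307/0.0483) = 0.797

(L/D)max = 13, at CL = 0.797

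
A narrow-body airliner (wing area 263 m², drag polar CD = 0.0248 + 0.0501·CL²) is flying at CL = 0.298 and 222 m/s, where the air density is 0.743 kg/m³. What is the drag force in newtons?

CD = 0.0248 + 0.0501 × 0.298² = 0.02925
D = ½ρv²S·CD = ½ × 0.743 × 222² × 263 × 0.02925 = 1.41×10^5 N

D = 1.41×10^5 N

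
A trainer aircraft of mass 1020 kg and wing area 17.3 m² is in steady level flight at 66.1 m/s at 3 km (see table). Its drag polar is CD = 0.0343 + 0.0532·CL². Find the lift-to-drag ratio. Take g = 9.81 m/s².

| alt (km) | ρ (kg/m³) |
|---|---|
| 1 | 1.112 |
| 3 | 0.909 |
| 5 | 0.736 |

At 3 km, from the table: ρ = 0.909 kg/m³.
In steady level flight, lift balances weight: W = mg = 1020 × 9.81 = 10006 N.
q = ½ρv² = ½ × 0.909 × 66.1² = 1986 Pa.
Required CL = L/(qS) = 10006/(1986·17.3) = 0.2913.
CD = 0.0343 + 0.0532 × 0.2913² = 0.03881.
L/D = CL/CD = 0.2913 / 0.03881 = 7.5

L/D = 7.5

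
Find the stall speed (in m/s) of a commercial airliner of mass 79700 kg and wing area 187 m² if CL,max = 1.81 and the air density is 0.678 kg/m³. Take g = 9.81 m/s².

V_stall = 82.5 m/s

Stall occurs when L = W at CL,max. W = mg = 79700 × 9.81 = 7.819×10^5 N.
V_stall = √(2W/(ρ·S·CL,max)) = √(2 × 7.819×10^5 / (0.678 × 187 × 1.81))
V_stall = √6814 = 82.5 m/s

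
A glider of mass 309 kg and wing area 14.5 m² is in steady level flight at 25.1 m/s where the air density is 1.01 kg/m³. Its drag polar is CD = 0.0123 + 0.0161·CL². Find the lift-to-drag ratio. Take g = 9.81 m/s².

Level flight ⇒ L = W = m·g = 309 × 9.81 = 3031.3 N.
q = ½ρv² = ½ × 1.01 × 25.1² = 318.2 Pa.
CL = W/(q·S) = 3031.3 / (318.2 × 14.5) = 0.6571.
CD = 0.0123 + 0.0161 × 0.6571² = 0.01925.
L/D = CL/CD = 0.6571 / 0.01925 = 34.1

L/D = 34.1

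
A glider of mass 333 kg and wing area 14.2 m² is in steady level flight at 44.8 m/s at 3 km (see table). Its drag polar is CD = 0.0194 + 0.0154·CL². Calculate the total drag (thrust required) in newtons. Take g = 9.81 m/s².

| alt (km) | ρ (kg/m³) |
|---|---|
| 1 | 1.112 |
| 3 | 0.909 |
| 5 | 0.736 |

At 3 km, from the table: ρ = 0.909 kg/m³.
Level flight ⇒ L = W = m·g = 333 × 9.81 = 3266.7 N.
Dynamic pressure q = 0.5 × 0.909 × 44.8² = 912.2 Pa.
CL = W/(q·S) = 3266.7 / (912.2 × 14.2) = 0.2522.
CD = 0.0194 + 0.0154 × 0.2522² = 0.02038.
D = q·S·CD = 912.2 × 14.2 × 0.02038 = 264 N

D = 264 N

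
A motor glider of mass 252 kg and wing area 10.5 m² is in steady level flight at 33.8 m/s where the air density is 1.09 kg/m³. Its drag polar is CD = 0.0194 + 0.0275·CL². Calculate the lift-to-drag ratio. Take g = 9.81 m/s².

L/D = 16.2

Level flight ⇒ L = W = m·g = 252 × 9.81 = 2472.1 N.
Dynamic pressure q = 0.5 × 1.09 × 33.8² = 622.6 Pa.
Required CL = L/(qS) = 2472.1/(622.6·10.5) = 0.3781.
CD = 0.0194 + 0.0275 × 0.3781² = 0.02333.
L/D = CL/CD = 0.3781 / 0.02333 = 16.2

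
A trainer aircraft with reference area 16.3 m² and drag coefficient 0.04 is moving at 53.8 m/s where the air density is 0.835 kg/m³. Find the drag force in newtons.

Dynamic pressure q = ½ρv² = ½ × 0.835 × 53.8² = 1208 Pa.
D = q·S·CD = 1208 × 16.3 × 0.04 = 788 N

D = 788 N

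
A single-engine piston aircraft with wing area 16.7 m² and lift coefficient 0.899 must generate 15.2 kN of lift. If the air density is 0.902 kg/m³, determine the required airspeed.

L = ½ρv²S·CL ⇒ v = √(2L/(ρ·S·CL))
v = √(2 × 15200 / (0.902 × 16.7 × 0.899)) = √2245 = 47.4 m/s

v = 47.4 m/s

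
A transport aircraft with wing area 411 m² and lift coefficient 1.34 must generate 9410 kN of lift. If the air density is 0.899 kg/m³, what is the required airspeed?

L = ½ρv²S·CL ⇒ v = √(2L/(ρ·S·CL))
v = √(2 × 9.41×10^6 / (0.899 × 411 × 1.34)) = √38010 = 195 m/s

v = 195 m/s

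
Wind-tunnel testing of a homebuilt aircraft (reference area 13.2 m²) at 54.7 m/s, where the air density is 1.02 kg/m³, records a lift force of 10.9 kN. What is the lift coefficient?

From L = ½ρv²S·CL, rearranging gives CL = 2L/(ρv²S).
CL = 2 × 10900 / (1.02 × 54.7² × 13.2) = 0.541

CL = 0.541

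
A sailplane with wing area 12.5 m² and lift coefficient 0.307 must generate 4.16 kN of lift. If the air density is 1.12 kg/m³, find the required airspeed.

v = 44 m/s

L = ½ρv²S·CL ⇒ v = √(2L/(ρ·S·CL))
v = √(2 × 4160 / (1.12 × 12.5 × 0.307)) = √1936 = 44 m/s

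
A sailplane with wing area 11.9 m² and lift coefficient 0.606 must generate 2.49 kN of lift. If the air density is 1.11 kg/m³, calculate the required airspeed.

L = ½ρv²S·CL ⇒ v = √(2L/(ρ·S·CL))
v = √(2 × 2490 / (1.11 × 11.9 × 0.606)) = √622.1 = 24.9 m/s

v = 24.9 m/s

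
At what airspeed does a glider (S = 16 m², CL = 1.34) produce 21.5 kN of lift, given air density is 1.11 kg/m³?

v = 42.5 m/s

L = ½ρv²S·CL ⇒ v = √(2L/(ρ·S·CL))
v = √(2 × 21500 / (1.11 × 16 × 1.34)) = √1807 = 42.5 m/s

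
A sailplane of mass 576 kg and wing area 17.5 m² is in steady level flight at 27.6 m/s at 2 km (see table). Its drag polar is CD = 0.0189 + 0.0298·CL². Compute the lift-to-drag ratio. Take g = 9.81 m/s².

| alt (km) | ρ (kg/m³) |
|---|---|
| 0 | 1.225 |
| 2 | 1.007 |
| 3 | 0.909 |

At 2 km, from the table: ρ = 1.007 kg/m³.
In steady level flight, lift balances weight: W = mg = 576 × 9.81 = 5650.6 N.
q = ½ρv² = ½ × 1.007 × 27.6² = 383.5 Pa.
CL = W/(q·S) = 5650.6 / (383.5 × 17.5) = 0.8419.
CD = 0.0189 + 0.0298 × 0.8419² = 0.04002.
L/D = CL/CD = 0.8419 / 0.04002 = 21

L/D = 21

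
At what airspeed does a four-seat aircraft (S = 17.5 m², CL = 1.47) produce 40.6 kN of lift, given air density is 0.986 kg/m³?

v = 56.6 m/s

L = ½ρv²S·CL ⇒ v = √(2L/(ρ·S·CL))
v = √(2 × 40600 / (0.986 × 17.5 × 1.47)) = √3201 = 56.6 m/s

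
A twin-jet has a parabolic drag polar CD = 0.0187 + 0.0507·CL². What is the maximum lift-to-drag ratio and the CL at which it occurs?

For CD = CD0 + K·CL², (L/D)max occurs at CL* = √(CD0/K) and equals 1/(2√(K·CD0)).
(L/D)max = 1/(2√(0.0507 × 0.0187)) = 1/(2 × 0.03079) = 16.2
CL* = √(0.0187/0.0507) = 0.607

(L/D)max = 16.2, at CL = 0.607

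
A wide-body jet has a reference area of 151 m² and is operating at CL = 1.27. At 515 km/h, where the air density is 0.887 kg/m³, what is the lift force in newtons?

Convert speed: v = 515 km/h ÷ 3.6 = 143.1 m/s.
Dynamic pressure q = ½ρv² = ½ × 0.887 × 143.1² = 9076 Pa.
L = q·S·CL = 9076 × 151 × 1.27 = 1.74×10^6 N ≈ 1740 kN

L = 1.74×10^6 N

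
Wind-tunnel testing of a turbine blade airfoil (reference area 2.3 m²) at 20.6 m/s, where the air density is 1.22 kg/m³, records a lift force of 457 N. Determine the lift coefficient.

From L = ½ρv²S·CL, rearranging gives CL = 2L/(ρv²S).
CL = 2 × 457 / (1.22 × 20.6² × 2.3) = 0.768

CL = 0.768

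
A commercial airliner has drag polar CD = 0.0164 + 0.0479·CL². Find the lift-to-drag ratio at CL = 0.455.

L/D = 17.3

CD = 0.0164 + 0.0479 × 0.455² = 0.02632
L/D = CL/CD = 0.455 / 0.02632 = 17.3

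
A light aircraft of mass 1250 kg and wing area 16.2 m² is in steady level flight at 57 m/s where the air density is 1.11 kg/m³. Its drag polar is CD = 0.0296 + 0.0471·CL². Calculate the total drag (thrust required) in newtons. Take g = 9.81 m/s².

D = 1110 N

In steady level flight, lift balances weight: W = mg = 1250 × 9.81 = 12262 N.
Dynamic pressure q = 0.5 × 1.11 × 57² = 1803 Pa.
CL = W/(q·S) = 12262 / (1803 × 16.2) = 0.4198.
CD = 0.0296 + 0.0471 × 0.4198² = 0.0379.
D = q·S·CD = 1803 × 16.2 × 0.0379 = 1107 N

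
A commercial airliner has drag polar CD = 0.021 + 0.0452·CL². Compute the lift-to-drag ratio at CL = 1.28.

L/D = 13.5

CD = 0.021 + 0.0452 × 1.28² = 0.09506
L/D = CL/CD = 1.28 / 0.09506 = 13.5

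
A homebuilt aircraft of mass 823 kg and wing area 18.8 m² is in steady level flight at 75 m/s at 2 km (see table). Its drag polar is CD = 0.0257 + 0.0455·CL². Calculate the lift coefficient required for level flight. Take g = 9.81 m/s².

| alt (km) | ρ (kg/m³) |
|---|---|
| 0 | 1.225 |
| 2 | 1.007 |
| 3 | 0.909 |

CL = 0.152

At 2 km, from the table: ρ = 1.007 kg/m³.
Weight W = mg = 823 × 9.81 = 8073.6 N; in level flight L = W.
Dynamic pressure q = 0.5 × 1.007 × 75² = 2832 Pa.
Required CL = L/(qS) = 8073.6/(2832·18.8) = 0.1516.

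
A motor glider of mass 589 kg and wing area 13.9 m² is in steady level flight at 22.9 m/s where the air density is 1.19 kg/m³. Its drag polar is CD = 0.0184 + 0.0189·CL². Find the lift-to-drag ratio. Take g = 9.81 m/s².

In steady level flight, lift balances weight: W = mg = 589 × 9.81 = 5778.1 N.
q = ½ρv² = ½ × 1.19 × 22.9² = 312 Pa.
CL = 2W/(ρv²S) = 2×5778.1/(1.19×22.9²×13.9) = 1.332.
CD = 0.0184 + 0.0189 × 1.332² = 0.05194.
L/D = CL/CD = 1.332 / 0.05194 = 25.6

L/D = 25.6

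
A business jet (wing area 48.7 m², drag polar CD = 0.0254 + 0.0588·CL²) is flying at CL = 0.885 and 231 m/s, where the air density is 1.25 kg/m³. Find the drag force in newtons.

CD = 0.0254 + 0.0588 × 0.885² = 0.07145
D = ½ρv²S·CD = ½ × 1.25 × 231² × 48.7 × 0.07145 = 1.16×10^5 N

D = 1.16×10^5 N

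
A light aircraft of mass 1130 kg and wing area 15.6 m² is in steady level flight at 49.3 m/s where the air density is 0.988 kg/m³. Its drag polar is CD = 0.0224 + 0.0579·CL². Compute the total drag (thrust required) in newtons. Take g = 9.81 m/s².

In steady level flight, lift balances weight: W = mg = 1130 × 9.81 = 11085 N.
Dynamic pressure q = 0.5 × 0.988 × 49.3² = 1201 Pa.
CL = 2W/(ρv²S) = 2×11085/(0.988×49.3²×15.6) = 0.5918.
CD = 0.0224 + 0.0579 × 0.5918² = 0.04268.
D = q·S·CD = 1201 × 15.6 × 0.04268 = 799.4 N

D = 799 N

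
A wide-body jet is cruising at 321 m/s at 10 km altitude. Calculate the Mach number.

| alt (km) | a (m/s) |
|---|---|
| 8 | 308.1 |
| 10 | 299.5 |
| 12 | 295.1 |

At 10 km, from the table: a = 299.5 m/s.
M = v/a = 321 / 299.5 = 1.07

M = 1.07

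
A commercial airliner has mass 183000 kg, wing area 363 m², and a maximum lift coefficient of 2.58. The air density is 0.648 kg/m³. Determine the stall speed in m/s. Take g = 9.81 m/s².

At stall, lift equals weight: L = W = m·g = 183000 × 9.81 = 1.795×10^6 N.
From L = ½ρV²S·CL,max = W: V_stall = √(2W/(ρSCL,max)) = √(2·1.795×10^6/(0.648·363·2.58))
V_stall = √5916 = 76.9 m/s

V_stall = 76.9 m/s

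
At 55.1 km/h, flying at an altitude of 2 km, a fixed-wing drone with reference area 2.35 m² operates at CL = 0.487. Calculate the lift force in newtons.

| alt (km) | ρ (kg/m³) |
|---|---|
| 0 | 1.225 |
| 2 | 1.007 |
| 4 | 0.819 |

At 2 km, from the table: ρ = 1.007 kg/m³.
Convert speed: v = 55.1 km/h ÷ 3.6 = 15.31 m/s.
L = ½ρv²S·CL = ½ × 1.007 × 15.31² × 2.35 × 0.487 = 135 N

L = 135 N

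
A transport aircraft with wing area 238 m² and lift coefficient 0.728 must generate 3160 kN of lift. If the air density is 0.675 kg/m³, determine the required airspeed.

v = 232 m/s

L = ½ρv²S·CL ⇒ v = √(2L/(ρ·S·CL))
v = √(2 × 3.16×10^6 / (0.675 × 238 × 0.728)) = √54040 = 232 m/s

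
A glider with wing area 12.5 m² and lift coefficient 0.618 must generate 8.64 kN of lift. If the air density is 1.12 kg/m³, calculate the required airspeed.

v = 44.7 m/s

L = ½ρv²S·CL ⇒ v = √(2L/(ρ·S·CL))
v = √(2 × 8640 / (1.12 × 12.5 × 0.618)) = √1997 = 44.7 m/s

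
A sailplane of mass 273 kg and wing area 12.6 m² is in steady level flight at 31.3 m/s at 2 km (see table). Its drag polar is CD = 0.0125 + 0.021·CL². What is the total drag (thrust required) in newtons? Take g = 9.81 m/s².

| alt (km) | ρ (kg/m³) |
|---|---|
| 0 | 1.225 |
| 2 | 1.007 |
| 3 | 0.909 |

At 2 km, from the table: ρ = 1.007 kg/m³.
Level flight ⇒ L = W = m·g = 273 × 9.81 = 2678.1 N.
Dynamic pressure q = 0.5 × 1.007 × 31.3² = 493.3 Pa.
CL = W/(q·S) = 2678.1 / (493.3 × 12.6) = 0.4309.
CD = 0.0125 + 0.021 × 0.4309² = 0.0164.
D = q·S·CD = 493.3 × 12.6 × 0.0164 = 101.9 N

D = 102 N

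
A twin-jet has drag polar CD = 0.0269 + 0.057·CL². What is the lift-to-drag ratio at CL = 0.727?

CD = 0.0269 + 0.057 × 0.727² = 0.05703
L/D = CL/CD = 0.727 / 0.05703 = 12.7

L/D = 12.7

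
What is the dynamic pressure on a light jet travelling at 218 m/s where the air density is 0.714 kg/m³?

q = ½ρv² = ½ × 0.714 × 218² = 17000 Pa

q = 17000 Pa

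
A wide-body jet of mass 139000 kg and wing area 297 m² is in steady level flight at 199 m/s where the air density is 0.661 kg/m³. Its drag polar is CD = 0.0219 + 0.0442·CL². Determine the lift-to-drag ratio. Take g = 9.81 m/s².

Level flight ⇒ L = W = m·g = 139000 × 9.81 = 1.3636×10^6 N.
Dynamic pressure q = 0.5 × 0.661 × 199² = 13090 Pa.
CL = W/(q·S) = 1.3636×10^6 / (13090 × 297) = 0.3508.
CD = 0.0219 + 0.0442 × 0.3508² = 0.02734.
L/D = CL/CD = 0.3508 / 0.02734 = 12.8

L/D = 12.8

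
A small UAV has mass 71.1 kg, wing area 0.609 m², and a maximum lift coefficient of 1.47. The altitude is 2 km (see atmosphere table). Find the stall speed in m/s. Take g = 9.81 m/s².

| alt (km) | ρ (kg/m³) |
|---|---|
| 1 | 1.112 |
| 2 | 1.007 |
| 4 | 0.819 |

At 2 km, from the table: ρ = 1.007 kg/m³.
Weight W = mg = 71.1 × 9.81 = 697.5 N.
From L = ½ρV²S·CL,max = W: V_stall = √(2W/(ρSCL,max)) = √(2·697.5/(1.007·0.609·1.47))
V_stall = √1547 = 39.3 m/s

V_stall = 39.3 m/s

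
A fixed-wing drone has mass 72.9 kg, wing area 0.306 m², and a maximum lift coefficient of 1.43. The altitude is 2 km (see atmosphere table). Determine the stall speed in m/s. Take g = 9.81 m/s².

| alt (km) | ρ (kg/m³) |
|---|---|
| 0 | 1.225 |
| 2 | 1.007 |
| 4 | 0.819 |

V_stall = 57 m/s

At 2 km, from the table: ρ = 1.007 kg/m³.
At stall, lift equals weight: L = W = m·g = 72.9 × 9.81 = 715.1 N.
From L = ½ρV²S·CL,max = W: V_stall = √(2W/(ρSCL,max)) = √(2·715.1/(1.007·0.306·1.43))
V_stall = √3246 = 57 m/s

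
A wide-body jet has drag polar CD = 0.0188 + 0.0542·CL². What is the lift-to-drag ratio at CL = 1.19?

L/D = 12.5

CD = 0.0188 + 0.0542 × 1.19² = 0.09555
L/D = CL/CD = 1.19 / 0.09555 = 12.5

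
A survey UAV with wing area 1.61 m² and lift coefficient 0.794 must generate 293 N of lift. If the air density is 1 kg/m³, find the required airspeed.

L = ½ρv²S·CL ⇒ v = √(2L/(ρ·S·CL))
v = √(2 × 293 / (1 × 1.61 × 0.794)) = √458.4 = 21.4 m/s

v = 21.4 m/s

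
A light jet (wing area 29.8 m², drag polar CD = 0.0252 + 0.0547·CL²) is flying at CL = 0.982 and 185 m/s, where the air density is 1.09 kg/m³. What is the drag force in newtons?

CD = 0.0252 + 0.0547 × 0.982² = 0.07795
D = ½ρv²S·CD = ½ × 1.09 × 185² × 29.8 × 0.07795 = 43300 N

D = 43300 N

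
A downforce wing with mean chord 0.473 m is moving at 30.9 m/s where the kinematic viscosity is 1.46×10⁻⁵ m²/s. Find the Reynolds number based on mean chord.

Re = 1×10^6

Re = v·c/ν = 30.9 × 0.473 / (1.46×10⁻⁵) = 1×10^6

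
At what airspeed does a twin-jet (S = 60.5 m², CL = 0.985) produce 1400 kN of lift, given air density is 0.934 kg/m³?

L = ½ρv²S·CL ⇒ v = √(2L/(ρ·S·CL))
v = √(2 × 1.4×10^6 / (0.934 × 60.5 × 0.985)) = √50310 = 224 m/s

v = 224 m/s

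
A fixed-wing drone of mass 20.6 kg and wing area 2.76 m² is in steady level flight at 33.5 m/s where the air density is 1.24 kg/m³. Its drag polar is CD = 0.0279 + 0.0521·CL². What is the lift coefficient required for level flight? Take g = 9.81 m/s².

CL = 0.105

Weight W = mg = 20.6 × 9.81 = 202.09 N; in level flight L = W.
q = ½ρv² = ½ × 1.24 × 33.5² = 695.8 Pa.
CL = W/(q·S) = 202.09 / (695.8 × 2.76) = 0.1052.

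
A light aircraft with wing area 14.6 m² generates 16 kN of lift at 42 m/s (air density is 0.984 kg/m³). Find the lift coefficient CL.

From L = ½ρv²S·CL, rearranging gives CL = 2L/(ρv²S).
CL = 2 × 16000 / (0.984 × 42² × 14.6) = 1.26

CL = 1.26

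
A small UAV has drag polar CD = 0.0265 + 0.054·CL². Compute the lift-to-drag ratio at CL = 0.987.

CD = 0.0265 + 0.054 × 0.987² = 0.07911
L/D = CL/CD = 0.987 / 0.07911 = 12.5

L/D = 12.5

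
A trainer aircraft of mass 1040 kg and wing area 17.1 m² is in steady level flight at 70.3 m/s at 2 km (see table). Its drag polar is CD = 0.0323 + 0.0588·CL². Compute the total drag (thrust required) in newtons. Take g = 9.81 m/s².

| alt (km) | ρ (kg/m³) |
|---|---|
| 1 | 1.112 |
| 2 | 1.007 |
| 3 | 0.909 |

D = 1520 N

At 2 km, from the table: ρ = 1.007 kg/m³.
In steady level flight, lift balances weight: W = mg = 1040 × 9.81 = 10202 N.
Dynamic pressure q = 0.5 × 1.007 × 70.3² = 2488 Pa.
Required CL = L/(qS) = 10202/(2488·17.1) = 0.2398.
CD = 0.0323 + 0.0588 × 0.2398² = 0.03568.
D = q·S·CD = 2488 × 17.1 × 0.03568 = 1518 N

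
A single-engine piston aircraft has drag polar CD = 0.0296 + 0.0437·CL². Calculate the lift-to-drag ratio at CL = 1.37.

L/D = 12.3

CD = 0.0296 + 0.0437 × 1.37² = 0.1116
L/D = CL/CD = 1.37 / 0.1116 = 12.3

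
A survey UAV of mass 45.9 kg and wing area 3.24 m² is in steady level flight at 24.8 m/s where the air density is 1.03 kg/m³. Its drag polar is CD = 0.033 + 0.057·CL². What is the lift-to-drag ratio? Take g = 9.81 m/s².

L/D = 9.98

Weight W = mg = 45.9 × 9.81 = 450.28 N; in level flight L = W.
Dynamic pressure q = 0.5 × 1.03 × 24.8² = 316.7 Pa.
Required CL = L/(qS) = 450.28/(316.7·3.24) = 0.4388.
CD = 0.033 + 0.057 × 0.4388² = 0.04397.
L/D = CL/CD = 0.4388 / 0.04397 = 9.98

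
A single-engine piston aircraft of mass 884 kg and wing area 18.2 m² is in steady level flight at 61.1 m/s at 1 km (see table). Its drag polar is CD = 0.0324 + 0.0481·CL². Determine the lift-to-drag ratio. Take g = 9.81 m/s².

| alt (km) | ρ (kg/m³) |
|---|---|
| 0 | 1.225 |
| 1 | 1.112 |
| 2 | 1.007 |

L/D = 6.57

At 1 km, from the table: ρ = 1.112 kg/m³.
Level flight ⇒ L = W = m·g = 884 × 9.81 = 8672 N.
q = ½ρv² = ½ × 1.112 × 61.1² = 2076 Pa.
CL = W/(q·S) = 8672 / (2076 × 18.2) = 0.2296.
CD = 0.0324 + 0.0481 × 0.2296² = 0.03493.
L/D = CL/CD = 0.2296 / 0.03493 = 6.57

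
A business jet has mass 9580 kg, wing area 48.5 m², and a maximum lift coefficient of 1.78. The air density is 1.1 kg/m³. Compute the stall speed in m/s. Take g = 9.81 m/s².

Weight W = mg = 9580 × 9.81 = 93980 N.
V_stall = √(2W/(ρ·S·CL,max)) = √(2 × 93980 / (1.1 × 48.5 × 1.78))
V_stall = √1979 = 44.5 m/s

V_stall = 44.5 m/s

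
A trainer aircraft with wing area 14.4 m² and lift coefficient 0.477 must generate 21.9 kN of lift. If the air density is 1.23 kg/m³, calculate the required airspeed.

L = ½ρv²S·CL ⇒ v = √(2L/(ρ·S·CL))
v = √(2 × 21900 / (1.23 × 14.4 × 0.477)) = √5184 = 72 m/s

v = 72 m/s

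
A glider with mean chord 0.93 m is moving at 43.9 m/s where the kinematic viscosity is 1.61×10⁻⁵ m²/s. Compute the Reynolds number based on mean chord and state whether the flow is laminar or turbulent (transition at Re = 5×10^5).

Re = v·c/ν = 43.9 × 0.93 / (1.61×10⁻⁵) = 2.54×10^6
Since 2.54×10^6 > 5×10^5, the flow is turbulent.

Re = 2.54×10^6 (turbulent)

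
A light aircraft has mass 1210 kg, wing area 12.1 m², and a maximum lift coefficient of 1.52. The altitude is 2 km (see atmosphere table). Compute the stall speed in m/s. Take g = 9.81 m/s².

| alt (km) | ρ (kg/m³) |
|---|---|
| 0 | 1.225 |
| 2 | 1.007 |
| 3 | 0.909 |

At 2 km, from the table: ρ = 1.007 kg/m³.
Stall occurs when L = W at CL,max. W = mg = 1210 × 9.81 = 11870 N.
V_stall = √(2W/(ρ·S·CL,max)) = √(2 × 11870 / (1.007 × 12.1 × 1.52))
V_stall = √1282 = 35.8 m/s

V_stall = 35.8 m/s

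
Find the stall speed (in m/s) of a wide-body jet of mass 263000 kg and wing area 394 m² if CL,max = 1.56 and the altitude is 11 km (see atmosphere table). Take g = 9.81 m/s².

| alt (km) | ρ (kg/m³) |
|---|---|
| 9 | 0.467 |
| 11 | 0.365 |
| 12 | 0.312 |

At 11 km, from the table: ρ = 0.365 kg/m³.
Stall occurs when L = W at CL,max. W = mg = 263000 × 9.81 = 2.58×10^6 N.
From L = ½ρV²S·CL,max = W: V_stall = √(2W/(ρSCL,max)) = √(2·2.58×10^6/(0.365·394·1.56))
V_stall = √23000 = 152 m/s

V_stall = 152 m/s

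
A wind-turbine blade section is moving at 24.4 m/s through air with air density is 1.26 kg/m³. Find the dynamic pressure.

q = ½ρv² = ½ × 1.26 × 24.4² = 375 Pa

q = 375 Pa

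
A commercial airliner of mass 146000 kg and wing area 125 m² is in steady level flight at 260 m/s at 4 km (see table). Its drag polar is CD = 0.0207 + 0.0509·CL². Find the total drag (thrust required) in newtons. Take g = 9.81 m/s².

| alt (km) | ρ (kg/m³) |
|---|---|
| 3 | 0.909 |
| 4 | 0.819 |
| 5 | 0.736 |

At 4 km, from the table: ρ = 0.819 kg/m³.
In steady level flight, lift balances weight: W = mg = 146000 × 9.81 = 1.4323×10^6 N.
q = ½ρv² = ½ × 0.819 × 260² = 27680 Pa.
Required CL = L/(qS) = 1.4323×10^6/(27680·125) = 0.4139.
CD = 0.0207 + 0.0509 × 0.4139² = 0.02942.
D = q·S·CD = 27680 × 125 × 0.02942 = 1.018×10^5 N

D = 1.02×10^5 N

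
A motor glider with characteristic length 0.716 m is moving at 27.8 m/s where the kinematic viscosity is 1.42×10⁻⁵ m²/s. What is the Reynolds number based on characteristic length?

Re = 1.4×10^6

Re = v·c/ν = 27.8 × 0.716 / (1.42×10⁻⁵) = 1.4×10^6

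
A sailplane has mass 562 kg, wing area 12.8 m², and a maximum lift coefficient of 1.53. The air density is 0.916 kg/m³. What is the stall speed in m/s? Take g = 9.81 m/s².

V_stall = 24.8 m/s

Weight W = mg = 562 × 9.81 = 5513 N.
V_stall = √(2W/(ρ·S·CL,max)) = √(2 × 5513 / (0.916 × 12.8 × 1.53))
V_stall = √614.7 = 24.8 m/s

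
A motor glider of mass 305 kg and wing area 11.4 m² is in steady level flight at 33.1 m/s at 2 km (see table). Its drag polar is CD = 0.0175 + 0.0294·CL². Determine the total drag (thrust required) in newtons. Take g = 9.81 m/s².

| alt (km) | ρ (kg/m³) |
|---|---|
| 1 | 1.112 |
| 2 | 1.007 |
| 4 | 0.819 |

At 2 km, from the table: ρ = 1.007 kg/m³.
In steady level flight, lift balances weight: W = mg = 305 × 9.81 = 2992.1 N.
Dynamic pressure q = 0.5 × 1.007 × 33.1² = 551.6 Pa.
CL = 2W/(ρv²S) = 2×2992.1/(1.007×33.1²×11.4) = 0.4758.
CD = 0.0175 + 0.0294 × 0.4758² = 0.02416.
D = q·S·CD = 551.6 × 11.4 × 0.02416 = 151.9 N

D = 152 N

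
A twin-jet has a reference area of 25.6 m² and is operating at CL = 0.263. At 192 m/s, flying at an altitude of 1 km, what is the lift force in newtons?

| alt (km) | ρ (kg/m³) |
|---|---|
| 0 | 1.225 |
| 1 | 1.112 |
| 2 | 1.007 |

L = 1.38×10^5 N

At 1 km, from the table: ρ = 1.112 kg/m³.
Dynamic pressure q = ½ρv² = ½ × 1.112 × 192² = 20500 Pa.
L = q·S·CL = 20500 × 25.6 × 0.263 = 1.38×10^5 N ≈ 138 kN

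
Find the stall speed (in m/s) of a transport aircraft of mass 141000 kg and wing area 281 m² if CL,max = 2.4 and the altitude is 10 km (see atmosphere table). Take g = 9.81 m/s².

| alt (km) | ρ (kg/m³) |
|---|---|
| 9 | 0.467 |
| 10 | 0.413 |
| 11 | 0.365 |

V_stall = 99.7 m/s

At 10 km, from the table: ρ = 0.413 kg/m³.
Weight W = mg = 141000 × 9.81 = 1.383×10^6 N.
From L = ½ρV²S·CL,max = W: V_stall = √(2W/(ρSCL,max)) = √(2·1.383×10^6/(0.413·281·2.4))
V_stall = √9932 = 99.7 m/s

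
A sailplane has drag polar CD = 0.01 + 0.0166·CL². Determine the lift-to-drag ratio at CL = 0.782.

L/D = 38.8

CD = 0.01 + 0.0166 × 0.782² = 0.02015
L/D = CL/CD = 0.782 / 0.02015 = 38.8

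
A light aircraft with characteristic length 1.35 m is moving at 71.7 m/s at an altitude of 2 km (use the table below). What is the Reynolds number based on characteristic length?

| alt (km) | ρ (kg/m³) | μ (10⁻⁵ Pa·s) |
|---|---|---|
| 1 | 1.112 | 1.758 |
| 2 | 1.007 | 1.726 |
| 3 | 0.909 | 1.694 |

Re = 5.65×10^6

At 2 km, from the table: ρ = 1.007 kg/m³, μ = 1.726×10⁻⁵ Pa·s.
Re = ρ·v·c/μ = 1.007 × 71.7 × 1.35 / (1.726×10⁻⁵) = 5.65×10^6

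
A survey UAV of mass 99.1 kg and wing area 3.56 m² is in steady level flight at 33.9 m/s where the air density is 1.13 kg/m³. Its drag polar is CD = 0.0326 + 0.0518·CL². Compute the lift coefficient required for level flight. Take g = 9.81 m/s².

CL = 0.421

Weight W = mg = 99.1 × 9.81 = 972.17 N; in level flight L = W.
q = ½ρv² = ½ × 1.13 × 33.9² = 649.3 Pa.
Required CL = L/(qS) = 972.17/(649.3·3.56) = 0.4206.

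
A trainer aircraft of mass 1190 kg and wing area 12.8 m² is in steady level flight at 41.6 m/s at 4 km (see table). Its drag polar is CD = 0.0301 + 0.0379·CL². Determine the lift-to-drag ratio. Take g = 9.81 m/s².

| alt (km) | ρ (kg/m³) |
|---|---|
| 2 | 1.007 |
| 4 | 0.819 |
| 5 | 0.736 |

L/D = 13.9

At 4 km, from the table: ρ = 0.819 kg/m³.
Weight W = mg = 1190 × 9.81 = 11674 N; in level flight L = W.
q = ½ρv² = ½ × 0.819 × 41.6² = 708.7 Pa.
Required CL = L/(qS) = 11674/(708.7·12.8) = 1.287.
CD = 0.0301 + 0.0379 × 1.287² = 0.09287.
L/D = CL/CD = 1.287 / 0.09287 = 13.9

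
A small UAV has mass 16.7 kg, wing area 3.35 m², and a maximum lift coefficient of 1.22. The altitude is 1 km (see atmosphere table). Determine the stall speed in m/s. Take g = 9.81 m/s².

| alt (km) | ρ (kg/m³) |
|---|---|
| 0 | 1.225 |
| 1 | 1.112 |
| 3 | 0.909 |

V_stall = 8.49 m/s

At 1 km, from the table: ρ = 1.112 kg/m³.
At stall, lift equals weight: L = W = m·g = 16.7 × 9.81 = 163.8 N.
From L = ½ρV²S·CL,max = W: V_stall = √(2W/(ρSCL,max)) = √(2·163.8/(1.112·3.35·1.22))
V_stall = √72.1 = 8.49 m/s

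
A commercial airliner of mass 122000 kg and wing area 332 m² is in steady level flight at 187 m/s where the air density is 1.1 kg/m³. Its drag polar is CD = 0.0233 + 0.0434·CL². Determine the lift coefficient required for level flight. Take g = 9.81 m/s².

In steady level flight, lift balances weight: W = mg = 122000 × 9.81 = 1.1968×10^6 N.
q = ½ρv² = ½ × 1.1 × 187² = 19230 Pa.
Required CL = L/(qS) = 1.1968×10^6/(19230·332) = 0.1874.

CL = 0.187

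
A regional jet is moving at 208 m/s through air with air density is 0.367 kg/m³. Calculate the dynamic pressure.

q = ½ρv² = ½ × 0.367 × 208² = 7940 Pa

q = 7940 Pa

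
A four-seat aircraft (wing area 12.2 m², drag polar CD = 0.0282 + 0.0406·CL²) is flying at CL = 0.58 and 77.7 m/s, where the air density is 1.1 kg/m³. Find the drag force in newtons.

D = 1700 N

CD = 0.0282 + 0.0406 × 0.58² = 0.04186
D = ½ρv²S·CD = ½ × 1.1 × 77.7² × 12.2 × 0.04186 = 1700 N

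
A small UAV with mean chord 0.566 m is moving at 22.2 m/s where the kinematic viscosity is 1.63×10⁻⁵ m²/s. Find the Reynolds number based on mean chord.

Re = 7.71×10^5

Re = v·c/ν = 22.2 × 0.566 / (1.63×10⁻⁵) = 7.71×10^5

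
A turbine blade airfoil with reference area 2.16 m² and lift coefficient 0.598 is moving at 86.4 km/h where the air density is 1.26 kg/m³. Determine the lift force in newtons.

Convert speed: v = 86.4 km/h ÷ 3.6 = 24 m/s.
L = ½ρv²S·CL = ½ × 1.26 × 24² × 2.16 × 0.598 = 469 N

L = 469 N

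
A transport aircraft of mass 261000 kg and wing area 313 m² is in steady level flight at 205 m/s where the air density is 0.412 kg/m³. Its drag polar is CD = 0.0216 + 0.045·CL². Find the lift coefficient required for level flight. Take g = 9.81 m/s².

CL = 0.945

Weight W = mg = 261000 × 9.81 = 2.5604×10^6 N; in level flight L = W.
q = ½ρv² = ½ × 0.412 × 205² = 8657 Pa.
Required CL = L/(qS) = 2.5604×10^6/(8657·313) = 0.9449.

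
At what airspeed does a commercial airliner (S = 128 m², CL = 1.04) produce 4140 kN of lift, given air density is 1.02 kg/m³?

L = ½ρv²S·CL ⇒ v = √(2L/(ρ·S·CL))
v = √(2 × 4.14×10^6 / (1.02 × 128 × 1.04)) = √60980 = 247 m/s

v = 247 m/s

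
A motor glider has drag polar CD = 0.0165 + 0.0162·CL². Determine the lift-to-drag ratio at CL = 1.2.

CD = 0.0165 + 0.0162 × 1.2² = 0.03983
L/D = CL/CD = 1.2 / 0.03983 = 30.1

L/D = 30.1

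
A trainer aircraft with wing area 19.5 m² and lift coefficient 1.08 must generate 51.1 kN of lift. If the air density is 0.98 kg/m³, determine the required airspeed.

L = ½ρv²S·CL ⇒ v = √(2L/(ρ·S·CL))
v = √(2 × 51100 / (0.98 × 19.5 × 1.08)) = √4952 = 70.4 m/s

v = 70.4 m/s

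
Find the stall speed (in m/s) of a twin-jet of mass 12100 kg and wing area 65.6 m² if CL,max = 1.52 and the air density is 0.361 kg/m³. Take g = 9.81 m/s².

V_stall = 81.2 m/s

Stall occurs when L = W at CL,max. W = mg = 12100 × 9.81 = 1.187×10^5 N.
V_stall = √(2W/(ρ·S·CL,max)) = √(2 × 1.187×10^5 / (0.361 × 65.6 × 1.52))
V_stall = √6595 = 81.2 m/s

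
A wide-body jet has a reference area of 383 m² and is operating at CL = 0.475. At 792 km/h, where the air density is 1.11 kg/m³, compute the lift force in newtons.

L = 4.89×10^6 N

Convert speed: v = 792 km/h ÷ 3.6 = 220 m/s.
Dynamic pressure q = ½ρv² = ½ × 1.11 × 220² = 26860 Pa.
L = q·S·CL = 26860 × 383 × 0.475 = 4.89×10^6 N ≈ 4890 kN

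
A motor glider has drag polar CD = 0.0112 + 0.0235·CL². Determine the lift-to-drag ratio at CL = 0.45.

L/D = 28.2

CD = 0.0112 + 0.0235 × 0.45² = 0.01596
L/D = CL/CD = 0.45 / 0.01596 = 28.2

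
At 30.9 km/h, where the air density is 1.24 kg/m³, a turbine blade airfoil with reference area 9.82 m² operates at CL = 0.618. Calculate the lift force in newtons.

Convert speed: v = 30.9 km/h ÷ 3.6 = 8.583 m/s.
L = ½ρv²S·CL = ½ × 1.24 × 8.583² × 9.82 × 0.618 = 277 N

L = 277 N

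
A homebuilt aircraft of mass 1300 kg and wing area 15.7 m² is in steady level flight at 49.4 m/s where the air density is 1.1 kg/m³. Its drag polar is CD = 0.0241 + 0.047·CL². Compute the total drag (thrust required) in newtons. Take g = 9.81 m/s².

Level flight ⇒ L = W = m·g = 1300 × 9.81 = 12753 N.
q = ½ρv² = ½ × 1.1 × 49.4² = 1342 Pa.
CL = 2W/(ρv²S) = 2×12753/(1.1×49.4²×15.7) = 0.6052.
CD = 0.0241 + 0.047 × 0.6052² = 0.04131.
D = q·S·CD = 1342 × 15.7 × 0.04131 = 870.6 N

D = 871 N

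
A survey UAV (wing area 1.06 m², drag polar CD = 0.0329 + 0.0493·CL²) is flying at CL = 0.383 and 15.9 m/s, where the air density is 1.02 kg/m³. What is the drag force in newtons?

CD = 0.0329 + 0.0493 × 0.383² = 0.04013
D = ½ρv²S·CD = ½ × 1.02 × 15.9² × 1.06 × 0.04013 = 5.48 N

D = 5.48 N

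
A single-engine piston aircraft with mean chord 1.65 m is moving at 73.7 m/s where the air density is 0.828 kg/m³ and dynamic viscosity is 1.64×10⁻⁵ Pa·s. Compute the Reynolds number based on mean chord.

Re = ρ·v·c/μ = 0.828 × 73.7 × 1.65 / (1.64×10⁻⁵) = 6.14×10^6

Re = 6.14×10^6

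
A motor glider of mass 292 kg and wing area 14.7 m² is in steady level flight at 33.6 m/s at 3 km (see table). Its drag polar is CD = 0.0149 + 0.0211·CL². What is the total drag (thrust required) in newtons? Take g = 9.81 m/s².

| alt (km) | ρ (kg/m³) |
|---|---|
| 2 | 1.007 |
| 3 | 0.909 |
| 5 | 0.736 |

D = 135 N

At 3 km, from the table: ρ = 0.909 kg/m³.
Weight W = mg = 292 × 9.81 = 2864.5 N; in level flight L = W.
q = ½ρv² = ½ × 0.909 × 33.6² = 513.1 Pa.
CL = W/(q·S) = 2864.5 / (513.1 × 14.7) = 0.3798.
CD = 0.0149 + 0.0211 × 0.3798² = 0.01794.
D = q·S·CD = 513.1 × 14.7 × 0.01794 = 135.3 N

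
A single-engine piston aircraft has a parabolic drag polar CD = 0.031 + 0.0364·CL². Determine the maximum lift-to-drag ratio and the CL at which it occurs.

(L/D)max = 14.9, at CL = 0.923

For CD = CD0 + K·CL², (L/D)max occurs at CL* = √(CD0/K) and equals 1/(2√(K·CD0)).
(L/D)max = 1/(2√(0.0364 × 0.031)) = 1/(2 × 0.03359) = 14.9
CL* = √(0.031/0.0364) = 0.923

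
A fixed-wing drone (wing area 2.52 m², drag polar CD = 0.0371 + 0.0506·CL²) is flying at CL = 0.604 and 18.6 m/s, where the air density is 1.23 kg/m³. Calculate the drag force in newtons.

D = 29.8 N

CD = 0.0371 + 0.0506 × 0.604² = 0.05556
D = ½ρv²S·CD = ½ × 1.23 × 18.6² × 2.52 × 0.05556 = 29.8 N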